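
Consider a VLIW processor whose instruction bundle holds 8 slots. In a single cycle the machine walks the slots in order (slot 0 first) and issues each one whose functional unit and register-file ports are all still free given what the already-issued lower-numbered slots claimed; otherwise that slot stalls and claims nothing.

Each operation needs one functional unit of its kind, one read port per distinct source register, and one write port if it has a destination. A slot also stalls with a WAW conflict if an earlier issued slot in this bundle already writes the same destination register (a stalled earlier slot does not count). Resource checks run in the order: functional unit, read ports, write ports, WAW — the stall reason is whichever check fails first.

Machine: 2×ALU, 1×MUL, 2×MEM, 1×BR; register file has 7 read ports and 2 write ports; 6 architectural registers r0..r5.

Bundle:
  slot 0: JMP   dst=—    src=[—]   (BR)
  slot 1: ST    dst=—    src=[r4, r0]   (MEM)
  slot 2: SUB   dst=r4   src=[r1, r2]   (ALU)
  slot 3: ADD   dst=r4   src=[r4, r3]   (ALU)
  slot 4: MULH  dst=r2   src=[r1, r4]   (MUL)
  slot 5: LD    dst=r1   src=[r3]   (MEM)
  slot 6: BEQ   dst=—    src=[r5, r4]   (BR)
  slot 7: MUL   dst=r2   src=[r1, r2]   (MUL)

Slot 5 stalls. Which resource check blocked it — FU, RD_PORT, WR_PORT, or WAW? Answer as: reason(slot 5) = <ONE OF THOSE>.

#0 BR src=- dispatched  <A:2 Mu:1 Ld:2 B:0 rd:7 wr:2>
#1 MEM src=r4,r0 dispatched  <A:2 Mu:1 Ld:1 B:0 rd:5 wr:2>
#2 ALU src=r1,r2 dispatched  <A:1 Mu:1 Ld:1 B:0 rd:3 wr:1>
#3 ALU src=r4,r3 held:WAW  <A:1 Mu:1 Ld:1 B:0 rd:3 wr:1>
#4 MUL src=r1,r4 dispatched  <A:1 Mu:0 Ld:1 B:0 rd:1 wr:0>
#5 MEM src=r3 held:WR_PORT  <A:1 Mu:0 Ld:1 B:0 rd:1 wr:0>
#6 BR src=r5,r4 held:FU  <A:1 Mu:0 Ld:1 B:0 rd:1 wr:0>
#7 MUL src=r1,r2 held:FU  <A:1 Mu:0 Ld:1 B:0 rd:1 wr:0>

reason(slot 5) = WR_PORT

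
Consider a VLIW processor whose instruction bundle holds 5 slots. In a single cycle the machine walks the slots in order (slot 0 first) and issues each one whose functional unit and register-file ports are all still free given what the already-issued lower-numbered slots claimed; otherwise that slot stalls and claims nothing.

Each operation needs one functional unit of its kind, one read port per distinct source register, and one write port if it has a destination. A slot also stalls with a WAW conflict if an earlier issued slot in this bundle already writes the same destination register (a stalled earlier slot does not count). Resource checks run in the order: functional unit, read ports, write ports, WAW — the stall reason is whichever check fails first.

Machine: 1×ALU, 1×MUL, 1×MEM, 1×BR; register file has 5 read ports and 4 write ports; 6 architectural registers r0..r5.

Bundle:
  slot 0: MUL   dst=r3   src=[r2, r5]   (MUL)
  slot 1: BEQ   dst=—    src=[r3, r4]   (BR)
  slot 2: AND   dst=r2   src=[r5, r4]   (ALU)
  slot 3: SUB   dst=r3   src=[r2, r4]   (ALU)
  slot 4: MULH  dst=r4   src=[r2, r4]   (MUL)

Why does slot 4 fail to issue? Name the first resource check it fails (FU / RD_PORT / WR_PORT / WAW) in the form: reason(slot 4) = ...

  0. MUL→r3 ⇒ go  {1A/0Mu/1Ld/1B | 3r 3w}
  1. BR ⇒ go  {1A/0Mu/1Ld/0B | 1r 3w}
  2. ALU→r2 ⇒ no(RD_PORT)  {1A/0Mu/1Ld/0B | 1r 3w}
  3. ALU→r3 ⇒ no(RD_PORT)  {1A/0Mu/1Ld/0B | 1r 3w}
  4. MUL→r4 ⇒ no(FU)  {1A/0Mu/1Ld/0B | 1r 3w}

reason(slot 4) = FU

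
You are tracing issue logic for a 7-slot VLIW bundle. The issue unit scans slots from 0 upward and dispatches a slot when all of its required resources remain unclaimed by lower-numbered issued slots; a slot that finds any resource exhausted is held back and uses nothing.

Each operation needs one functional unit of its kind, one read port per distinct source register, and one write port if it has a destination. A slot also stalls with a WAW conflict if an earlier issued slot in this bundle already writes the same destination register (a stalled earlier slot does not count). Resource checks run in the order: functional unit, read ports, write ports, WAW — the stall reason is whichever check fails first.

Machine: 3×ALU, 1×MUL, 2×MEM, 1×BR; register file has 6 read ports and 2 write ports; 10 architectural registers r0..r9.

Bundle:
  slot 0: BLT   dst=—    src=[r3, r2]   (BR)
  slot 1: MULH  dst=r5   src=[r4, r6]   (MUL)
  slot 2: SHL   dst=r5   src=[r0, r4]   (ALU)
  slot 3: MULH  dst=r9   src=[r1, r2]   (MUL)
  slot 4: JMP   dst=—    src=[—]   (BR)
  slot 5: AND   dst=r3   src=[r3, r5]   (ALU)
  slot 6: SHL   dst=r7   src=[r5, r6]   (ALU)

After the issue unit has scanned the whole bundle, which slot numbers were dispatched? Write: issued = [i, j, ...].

issued = [0, 1, 5]

(0) want 1×BR +2rd +0wr — yes → AL3|MU1|ME2|BR0|rd4|wr2
(1) want 1×MUL +2rd +1wr — yes → AL3|MU0|ME2|BR0|rd2|wr1
(2) want 1×ALU +2rd +1wr — WAW → AL3|MU0|ME2|BR0|rd2|wr1
(3) want 1×MUL +2rd +1wr — FU → AL3|MU0|ME2|BR0|rd2|wr1
(4) want 1×BR +0rd +0wr — FU → AL3|MU0|ME2|BR0|rd2|wr1
(5) want 1×ALU +2rd +1wr — yes → AL2|MU0|ME2|BR0|rd0|wr0
(6) want 1×ALU +2rd +1wr — RD_PORT → AL2|MU0|ME2|BR0|rd0|wr0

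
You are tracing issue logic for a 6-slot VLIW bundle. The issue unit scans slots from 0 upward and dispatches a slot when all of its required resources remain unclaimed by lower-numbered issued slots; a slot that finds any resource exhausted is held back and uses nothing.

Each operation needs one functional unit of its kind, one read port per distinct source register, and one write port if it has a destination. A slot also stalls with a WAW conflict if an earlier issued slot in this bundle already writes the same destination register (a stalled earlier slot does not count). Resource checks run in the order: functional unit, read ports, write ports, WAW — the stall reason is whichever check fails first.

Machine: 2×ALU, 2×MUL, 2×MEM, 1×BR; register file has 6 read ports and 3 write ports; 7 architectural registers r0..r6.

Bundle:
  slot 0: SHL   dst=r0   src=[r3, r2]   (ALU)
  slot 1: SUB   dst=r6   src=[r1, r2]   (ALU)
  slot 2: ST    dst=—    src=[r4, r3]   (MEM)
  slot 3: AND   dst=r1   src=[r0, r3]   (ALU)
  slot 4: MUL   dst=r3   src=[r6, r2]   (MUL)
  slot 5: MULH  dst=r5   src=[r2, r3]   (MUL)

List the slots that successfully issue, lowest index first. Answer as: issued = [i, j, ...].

issued = [0, 1, 2]

slot 0 (ALU): ISSUE — free A1,Mu2,Ld2,B1 rp4 wp2
slot 1 (ALU): ISSUE — free A0,Mu2,Ld2,B1 rp2 wp1
slot 2 (MEM): ISSUE — free A0,Mu2,Ld1,B1 rp0 wp1
slot 3 (ALU): stall FU — free A0,Mu2,Ld1,B1 rp0 wp1
slot 4 (MUL): stall RD_PORT — free A0,Mu2,Ld1,B1 rp0 wp1
slot 5 (MUL): stall RD_PORT — free A0,Mu2,Ld1,B1 rp0 wp1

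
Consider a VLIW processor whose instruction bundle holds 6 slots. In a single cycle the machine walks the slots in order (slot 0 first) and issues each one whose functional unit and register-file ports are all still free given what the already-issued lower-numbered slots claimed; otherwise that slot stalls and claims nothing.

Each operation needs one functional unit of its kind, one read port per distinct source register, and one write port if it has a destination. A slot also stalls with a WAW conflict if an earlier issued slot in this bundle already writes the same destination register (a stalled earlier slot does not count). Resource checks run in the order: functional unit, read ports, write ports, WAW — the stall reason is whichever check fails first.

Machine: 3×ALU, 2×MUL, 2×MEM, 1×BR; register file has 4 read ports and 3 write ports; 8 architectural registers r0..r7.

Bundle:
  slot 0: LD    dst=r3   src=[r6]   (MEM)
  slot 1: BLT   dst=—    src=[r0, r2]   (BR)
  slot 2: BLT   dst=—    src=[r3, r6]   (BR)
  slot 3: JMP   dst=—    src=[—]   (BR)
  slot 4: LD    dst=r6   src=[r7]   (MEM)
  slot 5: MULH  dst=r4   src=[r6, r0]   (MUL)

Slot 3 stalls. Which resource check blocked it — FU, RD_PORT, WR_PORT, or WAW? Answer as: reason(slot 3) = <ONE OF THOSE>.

  0. MEM→r3 ⇒ go  {3A/2Mu/1Ld/1B | 3r 2w}
  1. BR ⇒ go  {3A/2Mu/1Ld/0B | 1r 2w}
  2. BR ⇒ no(FU)  {3A/2Mu/1Ld/0B | 1r 2w}
  3. BR ⇒ no(FU)  {3A/2Mu/1Ld/0B | 1r 2w}
  4. MEM→r6 ⇒ go  {3A/2Mu/0Ld/0B | 0r 1w}
  5. MUL→r4 ⇒ no(RD_PORT)  {3A/2Mu/0Ld/0B | 0r 1w}

reason(slot 3) = FU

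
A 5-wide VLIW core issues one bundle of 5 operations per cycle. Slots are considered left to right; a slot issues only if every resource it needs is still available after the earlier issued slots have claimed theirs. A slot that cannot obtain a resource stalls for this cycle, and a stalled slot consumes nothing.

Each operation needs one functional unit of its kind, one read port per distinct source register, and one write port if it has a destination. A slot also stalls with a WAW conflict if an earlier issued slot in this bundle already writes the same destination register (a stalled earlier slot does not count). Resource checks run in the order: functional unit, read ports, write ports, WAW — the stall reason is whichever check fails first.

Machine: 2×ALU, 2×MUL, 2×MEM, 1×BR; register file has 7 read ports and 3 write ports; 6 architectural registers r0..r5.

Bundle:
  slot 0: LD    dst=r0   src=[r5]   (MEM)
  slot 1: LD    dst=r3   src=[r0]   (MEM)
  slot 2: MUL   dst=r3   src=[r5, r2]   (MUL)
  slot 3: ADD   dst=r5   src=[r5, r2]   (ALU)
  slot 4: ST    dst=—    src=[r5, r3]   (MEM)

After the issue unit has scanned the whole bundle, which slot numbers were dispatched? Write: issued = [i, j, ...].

#0 MEM src=r5 dispatched  <A:2 Mu:2 Ld:1 B:1 rd:6 wr:2>
#1 MEM src=r0 dispatched  <A:2 Mu:2 Ld:0 B:1 rd:5 wr:1>
#2 MUL src=r5,r2 held:WAW  <A:2 Mu:2 Ld:0 B:1 rd:5 wr:1>
#3 ALU src=r5,r2 dispatched  <A:1 Mu:2 Ld:0 B:1 rd:3 wr:0>
#4 MEM src=r5,r3 held:FU  <A:1 Mu:2 Ld:0 B:1 rd:3 wr:0>

issued = [0, 1, 3]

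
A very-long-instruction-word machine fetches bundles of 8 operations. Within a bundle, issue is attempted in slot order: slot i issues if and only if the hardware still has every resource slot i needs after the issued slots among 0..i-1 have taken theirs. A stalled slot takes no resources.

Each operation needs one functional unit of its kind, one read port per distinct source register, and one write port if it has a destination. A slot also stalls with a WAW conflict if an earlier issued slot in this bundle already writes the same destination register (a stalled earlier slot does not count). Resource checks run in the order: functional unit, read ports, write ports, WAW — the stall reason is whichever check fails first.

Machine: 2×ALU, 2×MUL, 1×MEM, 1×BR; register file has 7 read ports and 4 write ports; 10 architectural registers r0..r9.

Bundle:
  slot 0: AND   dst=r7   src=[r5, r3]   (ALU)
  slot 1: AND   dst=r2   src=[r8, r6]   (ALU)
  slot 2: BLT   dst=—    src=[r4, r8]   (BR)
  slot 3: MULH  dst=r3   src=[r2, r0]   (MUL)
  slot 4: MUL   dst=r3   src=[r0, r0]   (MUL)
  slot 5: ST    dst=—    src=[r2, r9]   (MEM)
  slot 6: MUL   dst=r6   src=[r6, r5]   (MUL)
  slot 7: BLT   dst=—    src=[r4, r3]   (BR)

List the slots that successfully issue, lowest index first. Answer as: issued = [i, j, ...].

issued = [0, 1, 2, 4]

slot 0 (ALU): ISSUE — free A1,Mu2,Ld1,B1 rp5 wp3
slot 1 (ALU): ISSUE — free A0,Mu2,Ld1,B1 rp3 wp2
slot 2 (BR): ISSUE — free A0,Mu2,Ld1,B0 rp1 wp2
slot 3 (MUL): stall RD_PORT — free A0,Mu2,Ld1,B0 rp1 wp2
slot 4 (MUL): ISSUE — free A0,Mu1,Ld1,B0 rp0 wp1
slot 5 (MEM): stall RD_PORT — free A0,Mu1,Ld1,B0 rp0 wp1
slot 6 (MUL): stall RD_PORT — free A0,Mu1,Ld1,B0 rp0 wp1
slot 7 (BR): stall FU — free A0,Mu1,Ld1,B0 rp0 wp1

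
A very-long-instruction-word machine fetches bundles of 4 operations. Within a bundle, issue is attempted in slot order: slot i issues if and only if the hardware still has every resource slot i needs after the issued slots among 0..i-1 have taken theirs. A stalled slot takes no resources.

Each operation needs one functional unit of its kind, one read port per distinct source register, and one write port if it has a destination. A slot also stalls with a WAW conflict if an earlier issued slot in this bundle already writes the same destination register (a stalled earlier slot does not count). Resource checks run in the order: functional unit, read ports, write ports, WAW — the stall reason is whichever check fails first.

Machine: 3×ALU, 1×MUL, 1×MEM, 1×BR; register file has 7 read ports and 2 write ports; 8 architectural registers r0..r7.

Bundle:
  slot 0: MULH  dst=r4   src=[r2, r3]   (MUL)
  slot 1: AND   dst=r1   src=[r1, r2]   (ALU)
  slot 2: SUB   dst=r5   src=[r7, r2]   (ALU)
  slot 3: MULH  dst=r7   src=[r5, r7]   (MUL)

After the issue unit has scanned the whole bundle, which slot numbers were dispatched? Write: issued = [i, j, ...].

issued = [0, 1]

(0) want 1×MUL +2rd +1wr — yes → AL3|MU0|ME1|BR1|rd5|wr1
(1) want 1×ALU +2rd +1wr — yes → AL2|MU0|ME1|BR1|rd3|wr0
(2) want 1×ALU +2rd +1wr — WR_PORT → AL2|MU0|ME1|BR1|rd3|wr0
(3) want 1×MUL +2rd +1wr — FU → AL2|MU0|ME1|BR1|rd3|wr0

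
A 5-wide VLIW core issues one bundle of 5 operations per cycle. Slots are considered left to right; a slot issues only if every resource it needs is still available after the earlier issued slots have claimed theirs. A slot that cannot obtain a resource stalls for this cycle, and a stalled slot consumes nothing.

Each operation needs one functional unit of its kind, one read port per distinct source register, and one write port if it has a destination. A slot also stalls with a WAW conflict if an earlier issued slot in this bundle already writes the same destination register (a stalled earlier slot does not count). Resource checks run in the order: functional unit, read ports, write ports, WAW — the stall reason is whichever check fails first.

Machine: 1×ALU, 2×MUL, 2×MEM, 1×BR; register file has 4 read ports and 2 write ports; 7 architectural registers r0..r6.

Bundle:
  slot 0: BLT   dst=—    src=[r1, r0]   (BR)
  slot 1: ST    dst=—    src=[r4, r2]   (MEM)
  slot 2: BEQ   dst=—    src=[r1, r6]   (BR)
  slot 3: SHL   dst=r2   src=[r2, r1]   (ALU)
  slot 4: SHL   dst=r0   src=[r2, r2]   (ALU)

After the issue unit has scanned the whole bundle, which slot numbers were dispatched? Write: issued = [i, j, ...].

issued = [0, 1]

  0. BR ⇒ go  {1A/2Mu/2Ld/0B | 2r 2w}
  1. MEM ⇒ go  {1A/2Mu/1Ld/0B | 0r 2w}
  2. BR ⇒ no(FU)  {1A/2Mu/1Ld/0B | 0r 2w}
  3. ALU→r2 ⇒ no(RD_PORT)  {1A/2Mu/1Ld/0B | 0r 2w}
  4. ALU→r0 ⇒ no(RD_PORT)  {1A/2Mu/1Ld/0B | 0r 2w}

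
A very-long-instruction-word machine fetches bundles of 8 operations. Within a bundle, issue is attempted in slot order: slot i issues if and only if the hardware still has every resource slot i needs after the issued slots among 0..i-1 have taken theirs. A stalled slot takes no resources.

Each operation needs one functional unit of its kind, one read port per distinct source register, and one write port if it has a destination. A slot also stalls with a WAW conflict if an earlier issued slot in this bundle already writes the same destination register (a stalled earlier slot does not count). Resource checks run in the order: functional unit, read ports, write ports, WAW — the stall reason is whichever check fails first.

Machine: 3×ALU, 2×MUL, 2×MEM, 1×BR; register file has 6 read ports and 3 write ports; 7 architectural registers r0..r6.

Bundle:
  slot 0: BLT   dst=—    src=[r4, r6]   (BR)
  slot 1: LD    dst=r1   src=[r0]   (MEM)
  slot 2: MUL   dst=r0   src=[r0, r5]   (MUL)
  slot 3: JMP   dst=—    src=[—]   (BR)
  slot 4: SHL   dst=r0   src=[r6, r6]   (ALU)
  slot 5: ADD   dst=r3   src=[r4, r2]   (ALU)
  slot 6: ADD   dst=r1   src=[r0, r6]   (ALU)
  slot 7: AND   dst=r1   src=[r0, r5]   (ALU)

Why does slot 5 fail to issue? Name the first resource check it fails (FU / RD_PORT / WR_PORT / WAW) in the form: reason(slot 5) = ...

reason(slot 5) = RD_PORT

(0) want 1×BR +2rd +0wr — yes → AL3|MU2|ME2|BR0|rd4|wr3
(1) want 1×MEM +1rd +1wr — yes → AL3|MU2|ME1|BR0|rd3|wr2
(2) want 1×MUL +2rd +1wr — yes → AL3|MU1|ME1|BR0|rd1|wr1
(3) want 1×BR +0rd +0wr — FU → AL3|MU1|ME1|BR0|rd1|wr1
(4) want 1×ALU +1rd +1wr — WAW → AL3|MU1|ME1|BR0|rd1|wr1
(5) want 1×ALU +2rd +1wr — RD_PORT → AL3|MU1|ME1|BR0|rd1|wr1
(6) want 1×ALU +2rd +1wr — RD_PORT → AL3|MU1|ME1|BR0|rd1|wr1
(7) want 1×ALU +2rd +1wr — RD_PORT → AL3|MU1|ME1|BR0|rd1|wr1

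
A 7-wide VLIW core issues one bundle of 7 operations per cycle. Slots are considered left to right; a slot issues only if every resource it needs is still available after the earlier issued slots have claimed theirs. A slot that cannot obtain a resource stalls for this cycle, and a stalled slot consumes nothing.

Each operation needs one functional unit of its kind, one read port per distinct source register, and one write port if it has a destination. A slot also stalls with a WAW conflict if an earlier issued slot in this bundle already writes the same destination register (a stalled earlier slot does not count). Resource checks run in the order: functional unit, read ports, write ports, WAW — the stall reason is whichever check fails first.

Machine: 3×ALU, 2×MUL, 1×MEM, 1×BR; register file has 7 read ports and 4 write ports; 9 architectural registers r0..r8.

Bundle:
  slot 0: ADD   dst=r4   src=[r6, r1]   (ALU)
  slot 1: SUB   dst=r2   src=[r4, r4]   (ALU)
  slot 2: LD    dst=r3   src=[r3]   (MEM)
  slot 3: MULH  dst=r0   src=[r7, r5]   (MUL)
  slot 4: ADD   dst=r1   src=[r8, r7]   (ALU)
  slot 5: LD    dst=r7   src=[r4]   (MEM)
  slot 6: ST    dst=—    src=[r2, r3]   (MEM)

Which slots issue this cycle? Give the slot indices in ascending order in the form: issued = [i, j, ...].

slot 0 (ALU): ISSUE — free A2,Mu2,Ld1,B1 rp5 wp3
slot 1 (ALU): ISSUE — free A1,Mu2,Ld1,B1 rp4 wp2
slot 2 (MEM): ISSUE — free A1,Mu2,Ld0,B1 rp3 wp1
slot 3 (MUL): ISSUE — free A1,Mu1,Ld0,B1 rp1 wp0
slot 4 (ALU): stall RD_PORT — free A1,Mu1,Ld0,B1 rp1 wp0
slot 5 (MEM): stall FU — free A1,Mu1,Ld0,B1 rp1 wp0
slot 6 (MEM): stall FU — free A1,Mu1,Ld0,B1 rp1 wp0

issued = [0, 1, 2, 3]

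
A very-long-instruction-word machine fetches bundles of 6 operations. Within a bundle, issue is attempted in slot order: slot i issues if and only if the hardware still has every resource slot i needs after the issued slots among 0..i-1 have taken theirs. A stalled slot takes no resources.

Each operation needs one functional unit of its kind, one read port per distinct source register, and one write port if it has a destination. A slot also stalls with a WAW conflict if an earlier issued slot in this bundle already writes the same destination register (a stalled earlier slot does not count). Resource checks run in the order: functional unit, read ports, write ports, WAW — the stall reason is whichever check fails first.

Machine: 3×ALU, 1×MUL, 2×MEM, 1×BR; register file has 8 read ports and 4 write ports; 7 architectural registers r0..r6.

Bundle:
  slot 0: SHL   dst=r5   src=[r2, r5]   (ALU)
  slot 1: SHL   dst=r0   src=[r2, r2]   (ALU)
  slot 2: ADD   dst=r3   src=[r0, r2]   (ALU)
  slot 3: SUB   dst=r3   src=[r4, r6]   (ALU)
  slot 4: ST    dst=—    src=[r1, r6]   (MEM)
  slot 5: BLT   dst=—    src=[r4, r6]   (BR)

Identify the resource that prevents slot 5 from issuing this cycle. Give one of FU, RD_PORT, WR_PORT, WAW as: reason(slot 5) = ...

reason(slot 5) = RD_PORT

slot 0 (ALU): ISSUE — free A2,Mu1,Ld2,B1 rp6 wp3
slot 1 (ALU): ISSUE — free A1,Mu1,Ld2,B1 rp5 wp2
slot 2 (ALU): ISSUE — free A0,Mu1,Ld2,B1 rp3 wp1
slot 3 (ALU): stall FU — free A0,Mu1,Ld2,B1 rp3 wp1
slot 4 (MEM): ISSUE — free A0,Mu1,Ld1,B1 rp1 wp1
slot 5 (BR): stall RD_PORT — free A0,Mu1,Ld1,B1 rp1 wp1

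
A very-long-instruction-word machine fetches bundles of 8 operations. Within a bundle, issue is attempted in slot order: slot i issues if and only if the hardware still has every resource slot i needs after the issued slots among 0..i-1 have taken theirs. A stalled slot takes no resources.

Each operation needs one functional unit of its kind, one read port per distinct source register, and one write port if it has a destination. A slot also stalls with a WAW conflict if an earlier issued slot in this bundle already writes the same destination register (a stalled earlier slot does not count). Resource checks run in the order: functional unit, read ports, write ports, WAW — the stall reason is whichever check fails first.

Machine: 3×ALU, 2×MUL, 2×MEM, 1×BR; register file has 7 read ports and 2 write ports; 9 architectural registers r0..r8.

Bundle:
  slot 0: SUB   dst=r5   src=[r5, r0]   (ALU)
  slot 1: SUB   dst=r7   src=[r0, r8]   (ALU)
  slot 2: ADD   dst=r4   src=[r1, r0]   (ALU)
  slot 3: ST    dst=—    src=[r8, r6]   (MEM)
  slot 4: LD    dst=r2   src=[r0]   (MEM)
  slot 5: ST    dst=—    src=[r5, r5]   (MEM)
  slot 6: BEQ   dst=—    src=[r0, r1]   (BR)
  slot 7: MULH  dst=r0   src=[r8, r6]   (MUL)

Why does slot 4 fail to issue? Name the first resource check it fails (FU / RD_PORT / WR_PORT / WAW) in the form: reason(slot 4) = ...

[0] ALU needs rd=2 wr=1: ok; after: ALU=2 MUL=2 MEM=2 BR=1, R=5, W=1
[1] ALU needs rd=2 wr=1: ok; after: ALU=1 MUL=2 MEM=2 BR=1, R=3, W=0
[2] ALU needs rd=2 wr=1: WR_PORT; after: ALU=1 MUL=2 MEM=2 BR=1, R=3, W=0
[3] MEM needs rd=2 wr=0: ok; after: ALU=1 MUL=2 MEM=1 BR=1, R=1, W=0
[4] MEM needs rd=1 wr=1: WR_PORT; after: ALU=1 MUL=2 MEM=1 BR=1, R=1, W=0
[5] MEM needs rd=1 wr=0: ok; after: ALU=1 MUL=2 MEM=0 BR=1, R=0, W=0
[6] BR needs rd=2 wr=0: RD_PORT; after: ALU=1 MUL=2 MEM=0 BR=1, R=0, W=0
[7] MUL needs rd=2 wr=1: RD_PORT; after: ALU=1 MUL=2 MEM=0 BR=1, R=0, W=0

reason(slot 4) = WR_PORT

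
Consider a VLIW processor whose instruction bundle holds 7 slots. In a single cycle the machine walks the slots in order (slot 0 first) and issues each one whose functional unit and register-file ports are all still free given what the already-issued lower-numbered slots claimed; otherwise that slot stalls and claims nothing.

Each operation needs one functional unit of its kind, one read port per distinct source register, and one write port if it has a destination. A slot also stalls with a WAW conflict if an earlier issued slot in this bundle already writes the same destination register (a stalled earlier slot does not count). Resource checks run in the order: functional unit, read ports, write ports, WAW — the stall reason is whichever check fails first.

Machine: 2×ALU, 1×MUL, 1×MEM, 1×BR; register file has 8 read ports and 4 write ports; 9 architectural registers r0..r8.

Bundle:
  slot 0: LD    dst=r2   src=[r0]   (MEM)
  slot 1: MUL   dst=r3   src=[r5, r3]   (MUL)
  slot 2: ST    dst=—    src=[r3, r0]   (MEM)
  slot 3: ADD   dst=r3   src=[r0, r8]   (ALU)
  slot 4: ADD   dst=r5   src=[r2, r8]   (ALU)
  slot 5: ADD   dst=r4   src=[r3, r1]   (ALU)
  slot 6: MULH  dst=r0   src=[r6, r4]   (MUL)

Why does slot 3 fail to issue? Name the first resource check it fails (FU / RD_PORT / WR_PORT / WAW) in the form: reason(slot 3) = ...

slot 0 (MEM): ISSUE — free A2,Mu1,Ld0,B1 rp7 wp3
slot 1 (MUL): ISSUE — free A2,Mu0,Ld0,B1 rp5 wp2
slot 2 (MEM): stall FU — free A2,Mu0,Ld0,B1 rp5 wp2
slot 3 (ALU): stall WAW — free A2,Mu0,Ld0,B1 rp5 wp2
slot 4 (ALU): ISSUE — free A1,Mu0,Ld0,B1 rp3 wp1
slot 5 (ALU): ISSUE — free A0,Mu0,Ld0,B1 rp1 wp0
slot 6 (MUL): stall FU — free A0,Mu0,Ld0,B1 rp1 wp0

reason(slot 3) = WAW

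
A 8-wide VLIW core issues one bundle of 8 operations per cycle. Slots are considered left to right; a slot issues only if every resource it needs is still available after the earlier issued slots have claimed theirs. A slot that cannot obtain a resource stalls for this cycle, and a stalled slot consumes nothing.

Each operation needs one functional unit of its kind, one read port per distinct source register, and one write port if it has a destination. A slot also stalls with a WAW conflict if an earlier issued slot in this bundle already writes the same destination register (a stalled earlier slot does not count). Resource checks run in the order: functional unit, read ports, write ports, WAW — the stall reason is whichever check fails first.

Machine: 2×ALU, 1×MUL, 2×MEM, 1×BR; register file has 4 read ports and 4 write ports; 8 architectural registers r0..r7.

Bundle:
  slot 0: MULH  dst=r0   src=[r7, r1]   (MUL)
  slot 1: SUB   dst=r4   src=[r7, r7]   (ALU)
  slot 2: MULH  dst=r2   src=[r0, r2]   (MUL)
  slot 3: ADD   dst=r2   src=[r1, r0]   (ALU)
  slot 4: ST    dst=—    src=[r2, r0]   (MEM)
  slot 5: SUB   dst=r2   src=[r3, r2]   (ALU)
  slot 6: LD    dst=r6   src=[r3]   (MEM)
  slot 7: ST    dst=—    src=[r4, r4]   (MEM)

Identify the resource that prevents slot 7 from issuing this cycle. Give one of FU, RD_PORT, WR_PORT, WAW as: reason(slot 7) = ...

reason(slot 7) = RD_PORT

(0) want 1×MUL +2rd +1wr — yes → AL2|MU0|ME2|BR1|rd2|wr3
(1) want 1×ALU +1rd +1wr — yes → AL1|MU0|ME2|BR1|rd1|wr2
(2) want 1×MUL +2rd +1wr — FU → AL1|MU0|ME2|BR1|rd1|wr2
(3) want 1×ALU +2rd +1wr — RD_PORT → AL1|MU0|ME2|BR1|rd1|wr2
(4) want 1×MEM +2rd +0wr — RD_PORT → AL1|MU0|ME2|BR1|rd1|wr2
(5) want 1×ALU +2rd +1wr — RD_PORT → AL1|MU0|ME2|BR1|rd1|wr2
(6) want 1×MEM +1rd +1wr — yes → AL1|MU0|ME1|BR1|rd0|wr1
(7) want 1×MEM +1rd +0wr — RD_PORT → AL1|MU0|ME1|BR1|rd0|wr1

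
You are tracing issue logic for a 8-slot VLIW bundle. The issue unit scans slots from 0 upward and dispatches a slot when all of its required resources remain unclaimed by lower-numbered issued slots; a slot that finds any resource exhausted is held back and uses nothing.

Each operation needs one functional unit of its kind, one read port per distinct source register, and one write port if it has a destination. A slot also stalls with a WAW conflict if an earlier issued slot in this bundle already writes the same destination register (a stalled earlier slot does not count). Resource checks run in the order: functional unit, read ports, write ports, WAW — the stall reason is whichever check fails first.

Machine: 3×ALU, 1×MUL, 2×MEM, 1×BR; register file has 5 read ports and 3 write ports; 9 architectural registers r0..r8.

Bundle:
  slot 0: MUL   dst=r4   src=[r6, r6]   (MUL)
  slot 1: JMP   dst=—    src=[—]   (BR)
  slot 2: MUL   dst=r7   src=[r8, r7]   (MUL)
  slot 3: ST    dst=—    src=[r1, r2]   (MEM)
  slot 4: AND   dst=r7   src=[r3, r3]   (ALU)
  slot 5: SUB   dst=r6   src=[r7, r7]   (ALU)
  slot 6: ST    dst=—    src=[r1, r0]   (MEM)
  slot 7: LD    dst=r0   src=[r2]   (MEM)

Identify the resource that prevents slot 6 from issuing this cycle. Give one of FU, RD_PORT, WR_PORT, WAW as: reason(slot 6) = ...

reason(slot 6) = RD_PORT

slot 0 (MUL): ISSUE — free A3,Mu0,Ld2,B1 rp4 wp2
slot 1 (BR): ISSUE — free A3,Mu0,Ld2,B0 rp4 wp2
slot 2 (MUL): stall FU — free A3,Mu0,Ld2,B0 rp4 wp2
slot 3 (MEM): ISSUE — free A3,Mu0,Ld1,B0 rp2 wp2
slot 4 (ALU): ISSUE — free A2,Mu0,Ld1,B0 rp1 wp1
slot 5 (ALU): ISSUE — free A1,Mu0,Ld1,B0 rp0 wp0
slot 6 (MEM): stall RD_PORT — free A1,Mu0,Ld1,B0 rp0 wp0
slot 7 (MEM): stall RD_PORT — free A1,Mu0,Ld1,B0 rp0 wp0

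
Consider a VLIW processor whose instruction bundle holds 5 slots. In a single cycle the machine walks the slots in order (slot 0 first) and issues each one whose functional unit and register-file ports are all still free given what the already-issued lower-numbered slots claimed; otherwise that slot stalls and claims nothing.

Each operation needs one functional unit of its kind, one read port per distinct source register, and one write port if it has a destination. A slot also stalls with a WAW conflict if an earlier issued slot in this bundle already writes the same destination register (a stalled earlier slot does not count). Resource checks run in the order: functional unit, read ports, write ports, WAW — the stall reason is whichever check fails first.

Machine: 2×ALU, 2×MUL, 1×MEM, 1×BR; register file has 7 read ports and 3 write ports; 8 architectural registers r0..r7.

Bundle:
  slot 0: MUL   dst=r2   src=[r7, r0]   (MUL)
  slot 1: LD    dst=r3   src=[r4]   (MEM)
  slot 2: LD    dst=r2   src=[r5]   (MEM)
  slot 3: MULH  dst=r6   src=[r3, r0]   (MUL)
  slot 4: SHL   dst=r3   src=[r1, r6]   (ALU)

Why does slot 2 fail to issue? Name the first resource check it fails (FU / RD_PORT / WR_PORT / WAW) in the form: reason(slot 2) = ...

reason(slot 2) = FU

(0) want 1×MUL +2rd +1wr — yes → AL2|MU1|ME1|BR1|rd5|wr2
(1) want 1×MEM +1rd +1wr — yes → AL2|MU1|ME0|BR1|rd4|wr1
(2) want 1×MEM +1rd +1wr — FU → AL2|MU1|ME0|BR1|rd4|wr1
(3) want 1×MUL +2rd +1wr — yes → AL2|MU0|ME0|BR1|rd2|wr0
(4) want 1×ALU +2rd +1wr — WR_PORT → AL2|MU0|ME0|BR1|rd2|wr0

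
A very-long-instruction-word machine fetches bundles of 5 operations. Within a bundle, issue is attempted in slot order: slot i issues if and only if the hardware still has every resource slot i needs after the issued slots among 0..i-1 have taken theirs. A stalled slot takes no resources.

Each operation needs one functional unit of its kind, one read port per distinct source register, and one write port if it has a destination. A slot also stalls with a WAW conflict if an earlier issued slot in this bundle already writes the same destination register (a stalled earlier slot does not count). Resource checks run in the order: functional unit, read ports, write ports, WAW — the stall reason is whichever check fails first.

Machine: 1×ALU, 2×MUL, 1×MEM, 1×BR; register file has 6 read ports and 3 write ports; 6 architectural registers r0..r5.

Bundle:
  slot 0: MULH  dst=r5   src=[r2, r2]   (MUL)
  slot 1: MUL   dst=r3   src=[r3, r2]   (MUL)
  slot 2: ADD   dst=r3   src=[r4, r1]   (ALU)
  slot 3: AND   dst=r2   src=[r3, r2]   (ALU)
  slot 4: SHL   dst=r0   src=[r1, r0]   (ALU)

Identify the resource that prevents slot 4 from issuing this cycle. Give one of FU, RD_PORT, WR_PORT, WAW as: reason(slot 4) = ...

(0) want 1×MUL +1rd +1wr — yes → AL1|MU1|ME1|BR1|rd5|wr2
(1) want 1×MUL +2rd +1wr — yes → AL1|MU0|ME1|BR1|rd3|wr1
(2) want 1×ALU +2rd +1wr — WAW → AL1|MU0|ME1|BR1|rd3|wr1
(3) want 1×ALU +2rd +1wr — yes → AL0|MU0|ME1|BR1|rd1|wr0
(4) want 1×ALU +2rd +1wr — FU → AL0|MU0|ME1|BR1|rd1|wr0

reason(slot 4) = FU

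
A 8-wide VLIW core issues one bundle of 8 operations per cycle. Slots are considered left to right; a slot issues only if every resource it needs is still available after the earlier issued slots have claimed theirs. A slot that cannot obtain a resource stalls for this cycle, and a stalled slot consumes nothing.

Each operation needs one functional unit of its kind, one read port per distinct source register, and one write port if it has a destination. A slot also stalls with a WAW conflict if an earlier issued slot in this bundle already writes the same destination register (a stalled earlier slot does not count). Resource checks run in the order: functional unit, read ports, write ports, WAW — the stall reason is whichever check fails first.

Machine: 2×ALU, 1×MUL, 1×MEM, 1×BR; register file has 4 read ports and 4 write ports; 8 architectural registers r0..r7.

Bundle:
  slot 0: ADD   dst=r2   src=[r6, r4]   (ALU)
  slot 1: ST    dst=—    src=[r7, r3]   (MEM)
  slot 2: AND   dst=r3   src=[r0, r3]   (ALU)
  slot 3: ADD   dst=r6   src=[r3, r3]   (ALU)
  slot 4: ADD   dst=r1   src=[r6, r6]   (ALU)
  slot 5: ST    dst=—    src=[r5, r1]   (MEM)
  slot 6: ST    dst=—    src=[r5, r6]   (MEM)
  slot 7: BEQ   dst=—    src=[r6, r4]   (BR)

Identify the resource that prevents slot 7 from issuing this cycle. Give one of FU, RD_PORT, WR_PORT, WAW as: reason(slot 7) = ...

reason(slot 7) = RD_PORT

(0) want 1×ALU +2rd +1wr — yes → AL1|MU1|ME1|BR1|rd2|wr3
(1) want 1×MEM +2rd +0wr — yes → AL1|MU1|ME0|BR1|rd0|wr3
(2) want 1×ALU +2rd +1wr — RD_PORT → AL1|MU1|ME0|BR1|rd0|wr3
(3) want 1×ALU +1rd +1wr — RD_PORT → AL1|MU1|ME0|BR1|rd0|wr3
(4) want 1×ALU +1rd +1wr — RD_PORT → AL1|MU1|ME0|BR1|rd0|wr3
(5) want 1×MEM +2rd +0wr — FU → AL1|MU1|ME0|BR1|rd0|wr3
(6) want 1×MEM +2rd +0wr — FU → AL1|MU1|ME0|BR1|rd0|wr3
(7) want 1×BR +2rd +0wr — RD_PORT → AL1|MU1|ME0|BR1|rd0|wr3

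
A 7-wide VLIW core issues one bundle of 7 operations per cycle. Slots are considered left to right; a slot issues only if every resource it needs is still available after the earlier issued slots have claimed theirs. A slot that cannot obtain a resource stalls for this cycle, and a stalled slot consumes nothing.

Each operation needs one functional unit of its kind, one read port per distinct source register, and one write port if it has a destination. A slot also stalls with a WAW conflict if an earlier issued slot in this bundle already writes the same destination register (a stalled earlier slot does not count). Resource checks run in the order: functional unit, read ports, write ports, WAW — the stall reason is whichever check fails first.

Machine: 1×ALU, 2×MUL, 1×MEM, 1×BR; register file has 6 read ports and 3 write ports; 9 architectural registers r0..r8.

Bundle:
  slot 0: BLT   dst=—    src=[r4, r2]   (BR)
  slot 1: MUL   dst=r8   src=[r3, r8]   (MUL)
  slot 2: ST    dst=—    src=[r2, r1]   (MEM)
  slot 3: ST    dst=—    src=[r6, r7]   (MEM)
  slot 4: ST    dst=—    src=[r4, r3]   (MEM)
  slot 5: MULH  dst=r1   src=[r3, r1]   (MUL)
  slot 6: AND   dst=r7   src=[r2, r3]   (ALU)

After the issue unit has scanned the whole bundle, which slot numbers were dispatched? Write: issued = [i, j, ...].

issued = [0, 1, 2]

(0) want 1×BR +2rd +0wr — yes → AL1|MU2|ME1|BR0|rd4|wr3
(1) want 1×MUL +2rd +1wr — yes → AL1|MU1|ME1|BR0|rd2|wr2
(2) want 1×MEM +2rd +0wr — yes → AL1|MU1|ME0|BR0|rd0|wr2
(3) want 1×MEM +2rd +0wr — FU → AL1|MU1|ME0|BR0|rd0|wr2
(4) want 1×MEM +2rd +0wr — FU → AL1|MU1|ME0|BR0|rd0|wr2
(5) want 1×MUL +2rd +1wr — RD_PORT → AL1|MU1|ME0|BR0|rd0|wr2
(6) want 1×ALU +2rd +1wr — RD_PORT → AL1|MU1|ME0|BR0|rd0|wr2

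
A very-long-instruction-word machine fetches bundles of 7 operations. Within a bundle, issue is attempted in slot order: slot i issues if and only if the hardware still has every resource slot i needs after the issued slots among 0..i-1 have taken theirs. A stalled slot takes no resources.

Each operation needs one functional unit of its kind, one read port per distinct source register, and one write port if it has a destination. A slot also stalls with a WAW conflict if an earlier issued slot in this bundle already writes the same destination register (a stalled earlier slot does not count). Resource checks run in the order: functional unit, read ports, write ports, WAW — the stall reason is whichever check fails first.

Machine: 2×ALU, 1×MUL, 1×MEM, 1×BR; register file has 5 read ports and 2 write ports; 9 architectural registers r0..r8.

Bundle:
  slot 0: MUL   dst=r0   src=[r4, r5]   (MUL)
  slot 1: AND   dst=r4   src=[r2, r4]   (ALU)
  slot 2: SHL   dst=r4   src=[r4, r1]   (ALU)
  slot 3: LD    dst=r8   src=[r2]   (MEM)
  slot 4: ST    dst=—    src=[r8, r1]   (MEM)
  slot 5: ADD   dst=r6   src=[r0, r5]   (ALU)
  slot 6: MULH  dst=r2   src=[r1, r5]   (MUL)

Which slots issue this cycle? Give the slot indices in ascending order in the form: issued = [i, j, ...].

issued = [0, 1]

slot 0 (MUL): ISSUE — free A2,Mu0,Ld1,B1 rp3 wp1
slot 1 (ALU): ISSUE — free A1,Mu0,Ld1,B1 rp1 wp0
slot 2 (ALU): stall RD_PORT — free A1,Mu0,Ld1,B1 rp1 wp0
slot 3 (MEM): stall WR_PORT — free A1,Mu0,Ld1,B1 rp1 wp0
slot 4 (MEM): stall RD_PORT — free A1,Mu0,Ld1,B1 rp1 wp0
slot 5 (ALU): stall RD_PORT — free A1,Mu0,Ld1,B1 rp1 wp0
slot 6 (MUL): stall FU — free A1,Mu0,Ld1,B1 rp1 wp0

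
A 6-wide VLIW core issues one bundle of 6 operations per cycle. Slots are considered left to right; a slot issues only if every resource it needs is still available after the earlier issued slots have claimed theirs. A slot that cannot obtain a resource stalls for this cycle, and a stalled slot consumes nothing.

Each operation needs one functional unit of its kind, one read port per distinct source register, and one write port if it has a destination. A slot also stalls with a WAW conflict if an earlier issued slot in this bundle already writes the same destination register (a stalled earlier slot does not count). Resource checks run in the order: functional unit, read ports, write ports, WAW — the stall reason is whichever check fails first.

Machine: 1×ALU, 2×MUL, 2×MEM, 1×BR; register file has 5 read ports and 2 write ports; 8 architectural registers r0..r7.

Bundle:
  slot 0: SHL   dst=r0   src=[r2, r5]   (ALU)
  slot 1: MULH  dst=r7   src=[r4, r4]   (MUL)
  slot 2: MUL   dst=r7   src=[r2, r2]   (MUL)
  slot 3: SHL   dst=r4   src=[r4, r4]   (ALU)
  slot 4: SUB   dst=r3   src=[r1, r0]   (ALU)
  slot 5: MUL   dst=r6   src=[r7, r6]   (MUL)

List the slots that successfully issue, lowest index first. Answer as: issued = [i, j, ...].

issued = [0, 1]

slot 0 (ALU): ISSUE — free A0,Mu2,Ld2,B1 rp3 wp1
slot 1 (MUL): ISSUE — free A0,Mu1,Ld2,B1 rp2 wp0
slot 2 (MUL): stall WR_PORT — free A0,Mu1,Ld2,B1 rp2 wp0
slot 3 (ALU): stall FU — free A0,Mu1,Ld2,B1 rp2 wp0
slot 4 (ALU): stall FU — free A0,Mu1,Ld2,B1 rp2 wp0
slot 5 (MUL): stall WR_PORT — free A0,Mu1,Ld2,B1 rp2 wp0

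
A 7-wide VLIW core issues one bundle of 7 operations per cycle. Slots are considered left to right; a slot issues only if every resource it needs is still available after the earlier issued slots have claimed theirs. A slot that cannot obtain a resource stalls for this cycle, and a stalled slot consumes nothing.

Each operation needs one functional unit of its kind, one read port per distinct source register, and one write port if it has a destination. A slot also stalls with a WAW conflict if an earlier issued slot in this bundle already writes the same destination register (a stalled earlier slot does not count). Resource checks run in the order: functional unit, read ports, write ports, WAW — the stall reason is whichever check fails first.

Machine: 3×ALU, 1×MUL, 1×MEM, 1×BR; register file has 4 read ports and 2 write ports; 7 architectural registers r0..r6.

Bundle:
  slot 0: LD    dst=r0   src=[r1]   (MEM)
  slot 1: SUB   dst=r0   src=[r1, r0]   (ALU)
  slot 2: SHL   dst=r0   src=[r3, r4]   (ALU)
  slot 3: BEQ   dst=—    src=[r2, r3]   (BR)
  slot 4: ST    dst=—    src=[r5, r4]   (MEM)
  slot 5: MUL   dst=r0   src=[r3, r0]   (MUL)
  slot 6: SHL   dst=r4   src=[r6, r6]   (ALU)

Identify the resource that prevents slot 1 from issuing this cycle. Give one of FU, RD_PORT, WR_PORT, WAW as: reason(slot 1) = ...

  0. MEM→r0 ⇒ go  {3A/1Mu/0Ld/1B | 3r 1w}
  1. ALU→r0 ⇒ no(WAW)  {3A/1Mu/0Ld/1B | 3r 1w}
  2. ALU→r0 ⇒ no(WAW)  {3A/1Mu/0Ld/1B | 3r 1w}
  3. BR ⇒ go  {3A/1Mu/0Ld/0B | 1r 1w}
  4. MEM ⇒ no(FU)  {3A/1Mu/0Ld/0B | 1r 1w}
  5. MUL→r0 ⇒ no(RD_PORT)  {3A/1Mu/0Ld/0B | 1r 1w}
  6. ALU→r4 ⇒ go  {2A/1Mu/0Ld/0B | 0r 0w}

reason(slot 1) = WAW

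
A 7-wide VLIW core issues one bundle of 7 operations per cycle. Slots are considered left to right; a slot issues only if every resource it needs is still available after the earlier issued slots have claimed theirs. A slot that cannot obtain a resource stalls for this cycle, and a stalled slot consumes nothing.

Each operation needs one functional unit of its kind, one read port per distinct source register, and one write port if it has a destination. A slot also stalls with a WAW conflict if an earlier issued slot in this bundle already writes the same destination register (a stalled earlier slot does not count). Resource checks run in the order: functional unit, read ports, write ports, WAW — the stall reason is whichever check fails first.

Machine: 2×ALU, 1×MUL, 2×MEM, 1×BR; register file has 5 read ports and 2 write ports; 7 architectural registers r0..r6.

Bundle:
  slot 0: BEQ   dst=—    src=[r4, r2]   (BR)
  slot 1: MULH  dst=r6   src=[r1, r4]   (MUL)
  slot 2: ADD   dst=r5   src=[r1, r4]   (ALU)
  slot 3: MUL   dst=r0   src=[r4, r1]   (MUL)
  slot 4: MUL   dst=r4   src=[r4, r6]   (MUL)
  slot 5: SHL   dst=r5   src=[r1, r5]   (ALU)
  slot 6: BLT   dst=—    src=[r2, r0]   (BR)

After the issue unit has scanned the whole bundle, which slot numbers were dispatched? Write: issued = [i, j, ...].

#0 BR src=r4,r2 dispatched  <A:2 Mu:1 Ld:2 B:0 rd:3 wr:2>
#1 MUL src=r1,r4 dispatched  <A:2 Mu:0 Ld:2 B:0 rd:1 wr:1>
#2 ALU src=r1,r4 held:RD_PORT  <A:2 Mu:0 Ld:2 B:0 rd:1 wr:1>
#3 MUL src=r4,r1 held:FU  <A:2 Mu:0 Ld:2 B:0 rd:1 wr:1>
#4 MUL src=r4,r6 held:FU  <A:2 Mu:0 Ld:2 B:0 rd:1 wr:1>
#5 ALU src=r1,r5 held:RD_PORT  <A:2 Mu:0 Ld:2 B:0 rd:1 wr:1>
#6 BR src=r2,r0 held:FU  <A:2 Mu:0 Ld:2 B:0 rd:1 wr:1>

issued = [0, 1]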